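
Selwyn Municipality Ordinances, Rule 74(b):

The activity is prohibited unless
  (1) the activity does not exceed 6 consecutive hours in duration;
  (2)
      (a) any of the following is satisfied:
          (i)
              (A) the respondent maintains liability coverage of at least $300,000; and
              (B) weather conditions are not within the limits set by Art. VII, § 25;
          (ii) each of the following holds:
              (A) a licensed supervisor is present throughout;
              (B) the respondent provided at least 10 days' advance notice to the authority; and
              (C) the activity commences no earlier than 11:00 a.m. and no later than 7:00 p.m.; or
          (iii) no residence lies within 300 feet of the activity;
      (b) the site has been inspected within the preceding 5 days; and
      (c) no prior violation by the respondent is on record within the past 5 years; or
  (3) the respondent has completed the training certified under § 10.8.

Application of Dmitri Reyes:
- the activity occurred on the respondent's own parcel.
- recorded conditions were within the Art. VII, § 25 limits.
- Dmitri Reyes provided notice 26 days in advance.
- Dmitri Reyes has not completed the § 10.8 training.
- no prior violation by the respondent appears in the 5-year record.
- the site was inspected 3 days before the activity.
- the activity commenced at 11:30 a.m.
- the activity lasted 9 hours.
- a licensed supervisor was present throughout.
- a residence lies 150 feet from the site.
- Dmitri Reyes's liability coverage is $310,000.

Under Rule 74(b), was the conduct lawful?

Yes — lawful.

(1) ≤ 6 hrs duration — not met.
(A) coverage ≥ $300,000 — holds.
(B) not (weather ok) — fails.
So (i) is not satisfied (T AND F).
(A) supervisor present — met.
(B) ≥10 days' notice — met.
(C) start within hours — met.
(ii) = T AND T AND T = true.
(iii) no residence in 300 ft — fails.
(a): F OR T OR F → true.
(b) site inspected — holds.
(c) no prior violation — satisfied.
(2): T AND T AND T → true.
(3) training certified — not met.
Overall = F OR T OR F = true.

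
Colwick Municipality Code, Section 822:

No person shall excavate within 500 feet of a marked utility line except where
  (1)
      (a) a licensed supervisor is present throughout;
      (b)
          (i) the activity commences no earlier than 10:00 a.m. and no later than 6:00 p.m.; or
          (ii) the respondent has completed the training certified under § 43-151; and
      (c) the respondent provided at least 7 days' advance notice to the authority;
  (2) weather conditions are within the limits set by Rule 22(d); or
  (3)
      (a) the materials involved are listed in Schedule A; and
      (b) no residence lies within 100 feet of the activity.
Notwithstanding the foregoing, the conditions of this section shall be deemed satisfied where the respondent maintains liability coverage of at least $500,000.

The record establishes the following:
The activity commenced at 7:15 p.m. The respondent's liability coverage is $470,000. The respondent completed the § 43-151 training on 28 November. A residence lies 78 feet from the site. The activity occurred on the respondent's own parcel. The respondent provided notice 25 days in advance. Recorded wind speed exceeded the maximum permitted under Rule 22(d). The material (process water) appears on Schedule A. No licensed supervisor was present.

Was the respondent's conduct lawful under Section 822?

(a) supervisor present — not met.
(i) start within hours — not satisfied.
(ii) training certified — holds.
(b) = F OR T = true.
(c) ≥7 days' notice — holds.
(1) = F AND T AND T = false.
(2) weather ok — fails.
(a) Schedule A material — met.
(b) no residence in 100 ft — fails.
(3) = T AND F = false.
Overall = F OR F OR F = false.
Exception (coverage ≥ $500,000) — not satisfied.
Result: main false OR exception false → false.

No — unlawful.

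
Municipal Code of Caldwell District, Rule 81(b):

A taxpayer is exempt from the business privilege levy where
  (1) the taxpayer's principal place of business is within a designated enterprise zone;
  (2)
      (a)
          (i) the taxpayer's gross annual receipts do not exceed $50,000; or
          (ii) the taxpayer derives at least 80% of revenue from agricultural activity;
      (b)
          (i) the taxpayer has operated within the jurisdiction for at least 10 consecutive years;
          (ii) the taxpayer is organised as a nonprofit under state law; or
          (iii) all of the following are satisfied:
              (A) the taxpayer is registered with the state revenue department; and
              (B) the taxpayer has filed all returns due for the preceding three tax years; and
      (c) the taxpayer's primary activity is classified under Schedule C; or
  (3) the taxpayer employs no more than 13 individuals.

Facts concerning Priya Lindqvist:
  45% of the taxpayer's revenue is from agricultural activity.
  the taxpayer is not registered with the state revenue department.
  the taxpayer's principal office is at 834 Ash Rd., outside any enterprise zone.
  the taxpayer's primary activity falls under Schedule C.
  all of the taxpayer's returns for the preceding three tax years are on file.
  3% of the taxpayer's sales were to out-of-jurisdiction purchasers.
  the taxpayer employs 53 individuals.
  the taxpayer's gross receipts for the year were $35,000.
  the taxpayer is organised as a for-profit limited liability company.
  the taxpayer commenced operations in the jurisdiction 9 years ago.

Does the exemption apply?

No — not exempt.

(1) in enterprise zone — not met.
(i) receipts ≤ $50,000 — holds.
(ii) ≥80% agricultural — not satisfied.
So (a) is satisfied (T OR F).
(i) ≥ 10 yrs in jurisdiction — not met.
(ii) nonprofit — fails.
(A) state-registered — fails.
(B) returns current — holds.
(iii): F AND T → false.
So (b) is not satisfied (F OR F OR F).
(c) Schedule C activity — met.
(2): T AND F AND T → false.
(3) ≤ 13 employees — fails.
Overall = F OR F OR F = false.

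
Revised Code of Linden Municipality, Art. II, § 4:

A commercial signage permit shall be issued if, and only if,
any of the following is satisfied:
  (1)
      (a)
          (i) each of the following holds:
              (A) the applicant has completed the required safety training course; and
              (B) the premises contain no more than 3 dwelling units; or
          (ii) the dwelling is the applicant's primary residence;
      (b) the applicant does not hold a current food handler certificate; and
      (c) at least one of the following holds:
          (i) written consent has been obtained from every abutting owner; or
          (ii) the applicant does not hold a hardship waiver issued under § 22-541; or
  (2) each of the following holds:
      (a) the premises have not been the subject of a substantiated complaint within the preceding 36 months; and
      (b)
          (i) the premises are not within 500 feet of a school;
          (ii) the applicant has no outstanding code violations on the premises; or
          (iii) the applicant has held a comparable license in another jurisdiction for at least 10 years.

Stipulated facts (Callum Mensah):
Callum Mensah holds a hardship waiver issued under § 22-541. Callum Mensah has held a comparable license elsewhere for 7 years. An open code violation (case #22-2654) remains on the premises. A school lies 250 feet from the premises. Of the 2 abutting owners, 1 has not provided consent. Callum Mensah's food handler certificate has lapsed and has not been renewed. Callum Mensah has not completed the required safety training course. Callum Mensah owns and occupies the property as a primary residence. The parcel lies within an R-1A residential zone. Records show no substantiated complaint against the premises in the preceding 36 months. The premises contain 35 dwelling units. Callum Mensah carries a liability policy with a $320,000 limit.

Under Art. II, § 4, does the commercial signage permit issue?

(A) safety training — not met.
(B) ≤ 3 units — not met.
(i) = F AND F = false.
(ii) primary residence — holds.
(a) = F OR T = true.
(b) not (food handler cert.) — holds.
(i) all abutters consent — not satisfied.
(ii) not (hardship waiver) — not satisfied.
(c): F OR F → false.
(1): T AND T AND F → false.
(a) no complaint in 36 mo. — satisfied.
(i) ≥500 ft from school — not met.
(ii) no code violations — not met.
(iii) prior license ≥ 10 yr — not satisfied.
(b): F OR F OR F → false.
(2) = T AND F = false.
So Overall is not satisfied (F OR F).

No — denied.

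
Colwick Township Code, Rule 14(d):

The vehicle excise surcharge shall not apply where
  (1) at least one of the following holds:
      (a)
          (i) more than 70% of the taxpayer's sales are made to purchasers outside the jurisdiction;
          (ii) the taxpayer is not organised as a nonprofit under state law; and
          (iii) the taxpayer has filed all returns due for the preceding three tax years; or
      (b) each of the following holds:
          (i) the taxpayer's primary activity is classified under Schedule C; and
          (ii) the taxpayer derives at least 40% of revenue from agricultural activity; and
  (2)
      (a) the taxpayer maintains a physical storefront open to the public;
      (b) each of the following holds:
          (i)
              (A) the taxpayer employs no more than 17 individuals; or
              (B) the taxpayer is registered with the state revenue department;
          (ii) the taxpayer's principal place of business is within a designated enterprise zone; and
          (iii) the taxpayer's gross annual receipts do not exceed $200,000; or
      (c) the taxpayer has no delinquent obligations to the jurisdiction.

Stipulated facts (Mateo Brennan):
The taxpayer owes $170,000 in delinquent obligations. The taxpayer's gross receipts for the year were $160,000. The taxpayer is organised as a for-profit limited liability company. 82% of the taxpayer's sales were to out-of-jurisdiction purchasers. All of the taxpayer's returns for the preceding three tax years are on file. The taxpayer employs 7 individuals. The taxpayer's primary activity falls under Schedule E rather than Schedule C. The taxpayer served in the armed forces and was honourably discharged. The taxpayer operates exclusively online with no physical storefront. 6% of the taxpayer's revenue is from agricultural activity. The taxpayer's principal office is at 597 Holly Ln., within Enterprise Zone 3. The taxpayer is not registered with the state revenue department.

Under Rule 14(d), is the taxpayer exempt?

(i) >70% out-of-jur. sales — holds.
(ii) not (nonprofit) — satisfied.
(iii) returns current — satisfied.
(a): T AND T AND T → true.
(i) Schedule C activity — not satisfied.
(ii) ≥40% agricultural — fails.
(b): F AND F → false.
(1) = T OR F = true.
(a) has storefront — not satisfied.
(A) ≤ 17 employees — met.
(B) state-registered — not satisfied.
(i): T OR F → true.
(ii) in enterprise zone — met.
(iii) receipts ≤ $200,000 — satisfied.
So (b) is satisfied (T AND T AND T).
(c) no delinquency — not met.
(2): F OR T OR F → true.
Overall: T AND T → true.

Yes — exempt.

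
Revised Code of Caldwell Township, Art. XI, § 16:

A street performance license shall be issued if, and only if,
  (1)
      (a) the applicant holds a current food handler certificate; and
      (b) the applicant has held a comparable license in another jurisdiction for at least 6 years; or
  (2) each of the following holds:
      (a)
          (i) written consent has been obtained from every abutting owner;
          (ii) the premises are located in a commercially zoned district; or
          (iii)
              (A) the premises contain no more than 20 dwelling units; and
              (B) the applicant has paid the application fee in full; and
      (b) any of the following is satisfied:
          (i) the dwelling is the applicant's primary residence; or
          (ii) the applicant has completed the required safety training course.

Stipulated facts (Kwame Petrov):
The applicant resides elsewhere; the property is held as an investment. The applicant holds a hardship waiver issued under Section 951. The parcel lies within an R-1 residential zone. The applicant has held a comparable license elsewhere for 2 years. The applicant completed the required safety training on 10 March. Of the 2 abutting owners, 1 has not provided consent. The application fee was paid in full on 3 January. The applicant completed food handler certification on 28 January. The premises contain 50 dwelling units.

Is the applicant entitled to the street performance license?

No — denied.

(a) food handler cert. — satisfied.
(b) prior license ≥ 6 yr — fails.
(1): T AND F → false.
(i) all abutters consent — fails.
(ii) commercially zoned — not satisfied.
(A) ≤ 20 units — not met.
(B) fee paid — satisfied.
So (iii) is not satisfied (F AND T).
(a) = F OR F OR F = false.
(i) primary residence — not satisfied.
(ii) safety training — met.
(b) = F OR T = true.
(2) = F AND T = false.
Overall = F OR F = false.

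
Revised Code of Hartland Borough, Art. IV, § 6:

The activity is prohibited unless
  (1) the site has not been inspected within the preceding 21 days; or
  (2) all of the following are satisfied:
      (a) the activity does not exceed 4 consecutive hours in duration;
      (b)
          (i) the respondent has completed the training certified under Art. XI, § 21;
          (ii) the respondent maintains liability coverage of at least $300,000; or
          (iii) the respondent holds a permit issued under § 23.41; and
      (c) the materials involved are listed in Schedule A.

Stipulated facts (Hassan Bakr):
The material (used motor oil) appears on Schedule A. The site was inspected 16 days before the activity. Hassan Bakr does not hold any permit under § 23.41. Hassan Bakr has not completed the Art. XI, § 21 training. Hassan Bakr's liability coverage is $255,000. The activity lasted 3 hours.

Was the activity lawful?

(1) not (site inspected) — fails.
(a) ≤ 4 hrs duration — holds.
(i) training certified — not met.
(ii) coverage ≥ $300,000 — not met.
(iii) holds permit — fails.
So (b) is not satisfied (F OR F OR F).
(c) Schedule A material — satisfied.
(2): T AND F AND T → false.
Overall = F OR F = false.

No — unlawful.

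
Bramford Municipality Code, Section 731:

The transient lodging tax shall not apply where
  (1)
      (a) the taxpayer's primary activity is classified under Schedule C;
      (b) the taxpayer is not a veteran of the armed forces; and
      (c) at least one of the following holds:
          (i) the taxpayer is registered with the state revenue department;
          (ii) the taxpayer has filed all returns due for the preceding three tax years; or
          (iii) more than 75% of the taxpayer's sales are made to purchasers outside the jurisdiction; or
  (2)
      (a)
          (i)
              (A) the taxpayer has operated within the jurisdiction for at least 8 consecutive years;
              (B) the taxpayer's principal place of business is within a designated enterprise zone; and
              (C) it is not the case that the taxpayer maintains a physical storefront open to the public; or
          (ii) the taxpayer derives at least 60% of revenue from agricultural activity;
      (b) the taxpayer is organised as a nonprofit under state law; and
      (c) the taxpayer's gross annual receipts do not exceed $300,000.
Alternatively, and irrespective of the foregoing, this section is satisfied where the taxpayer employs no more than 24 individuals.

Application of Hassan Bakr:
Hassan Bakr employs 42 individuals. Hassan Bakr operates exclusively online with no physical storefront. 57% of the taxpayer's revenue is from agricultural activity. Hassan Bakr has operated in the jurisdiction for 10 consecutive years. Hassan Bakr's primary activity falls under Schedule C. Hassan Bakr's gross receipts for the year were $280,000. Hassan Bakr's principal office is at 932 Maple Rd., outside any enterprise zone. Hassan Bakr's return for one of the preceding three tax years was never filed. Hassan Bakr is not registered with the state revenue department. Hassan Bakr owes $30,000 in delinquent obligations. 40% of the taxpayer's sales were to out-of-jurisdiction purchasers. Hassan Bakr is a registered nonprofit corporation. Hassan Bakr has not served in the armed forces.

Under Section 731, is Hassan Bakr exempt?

No — not exempt.

(a) Schedule C activity — satisfied.
(b) not (veteran) — met.
(i) state-registered — fails.
(ii) returns current — fails.
(iii) >75% out-of-jur. sales — fails.
(c) = F OR F OR F = false.
(1): T AND T AND F → false.
(A) ≥ 8 yrs in jurisdiction — holds.
(B) in enterprise zone — fails.
(C) not (has storefront) — met.
So (i) is not satisfied (T AND F AND T).
(ii) ≥60% agricultural — not met.
(a): F OR F → false.
(b) nonprofit — satisfied.
(c) receipts ≤ $300,000 — met.
(2): F AND T AND T → false.
Overall: F OR F → false.
Exception (≤ 24 employees) — not satisfied.
Result: main false OR exception false → false.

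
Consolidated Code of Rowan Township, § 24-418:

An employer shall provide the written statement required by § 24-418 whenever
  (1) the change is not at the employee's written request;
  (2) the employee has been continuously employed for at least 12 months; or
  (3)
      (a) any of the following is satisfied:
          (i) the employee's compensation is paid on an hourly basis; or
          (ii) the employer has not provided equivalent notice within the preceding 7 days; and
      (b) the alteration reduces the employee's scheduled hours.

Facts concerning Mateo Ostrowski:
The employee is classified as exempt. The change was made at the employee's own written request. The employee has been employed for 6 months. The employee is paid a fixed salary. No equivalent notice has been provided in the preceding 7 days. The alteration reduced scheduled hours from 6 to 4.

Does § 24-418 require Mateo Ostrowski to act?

Yes — required.

(1) not employee-requested — fails.
(2) tenure ≥ 12 mo. — not met.
(i) hourly-paid — fails.
(ii) no recent notice — met.
So (a) is satisfied (F OR T).
(b) hours reduced — met.
(3) = T AND T = true.
Overall: F OR F OR T → true.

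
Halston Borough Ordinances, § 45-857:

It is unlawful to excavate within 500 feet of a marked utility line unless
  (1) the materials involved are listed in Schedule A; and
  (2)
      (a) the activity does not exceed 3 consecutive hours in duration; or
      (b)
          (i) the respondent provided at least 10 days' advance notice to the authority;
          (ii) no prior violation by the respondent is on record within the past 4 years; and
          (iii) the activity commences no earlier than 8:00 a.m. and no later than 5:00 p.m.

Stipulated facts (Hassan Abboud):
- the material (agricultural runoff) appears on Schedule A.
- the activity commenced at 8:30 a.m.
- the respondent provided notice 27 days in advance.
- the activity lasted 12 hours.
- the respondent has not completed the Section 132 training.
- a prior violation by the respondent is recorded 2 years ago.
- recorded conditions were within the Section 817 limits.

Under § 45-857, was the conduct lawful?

No — unlawful.

(1) Schedule A material — satisfied.
(a) ≤ 3 hrs duration — fails.
(i) ≥10 days' notice — met.
(ii) no prior violation — fails.
(iii) start within hours — satisfied.
So (b) is not satisfied (T AND F AND T).
(2) = F OR F = false.
Overall = T AND F = false.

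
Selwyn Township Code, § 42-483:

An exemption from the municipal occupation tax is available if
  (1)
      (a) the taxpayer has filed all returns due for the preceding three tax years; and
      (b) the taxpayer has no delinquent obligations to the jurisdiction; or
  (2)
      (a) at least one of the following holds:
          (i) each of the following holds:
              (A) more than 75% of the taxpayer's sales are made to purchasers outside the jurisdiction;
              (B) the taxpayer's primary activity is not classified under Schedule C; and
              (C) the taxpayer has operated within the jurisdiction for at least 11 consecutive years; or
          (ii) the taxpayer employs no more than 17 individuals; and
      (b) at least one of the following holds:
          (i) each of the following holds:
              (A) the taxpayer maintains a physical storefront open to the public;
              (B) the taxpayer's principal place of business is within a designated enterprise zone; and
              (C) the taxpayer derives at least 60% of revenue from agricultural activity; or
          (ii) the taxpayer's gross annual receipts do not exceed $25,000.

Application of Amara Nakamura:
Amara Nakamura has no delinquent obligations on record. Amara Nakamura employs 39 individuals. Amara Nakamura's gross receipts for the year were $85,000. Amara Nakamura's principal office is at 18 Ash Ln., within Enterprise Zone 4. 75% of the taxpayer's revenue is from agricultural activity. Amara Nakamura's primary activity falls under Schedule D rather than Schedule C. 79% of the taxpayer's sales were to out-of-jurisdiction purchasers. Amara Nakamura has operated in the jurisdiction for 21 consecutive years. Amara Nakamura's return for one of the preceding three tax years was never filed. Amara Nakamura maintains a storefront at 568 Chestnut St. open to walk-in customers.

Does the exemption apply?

(a) returns current — fails.
(b) no delinquency — holds.
(1): F AND T → false.
(A) >75% out-of-jur. sales — met.
(B) not (Schedule C activity) — met.
(C) ≥ 11 yrs in jurisdiction — satisfied.
So (i) is satisfied (T AND T AND T).
(ii) ≤ 17 employees — not met.
So (a) is satisfied (T OR F).
(A) has storefront — satisfied.
(B) in enterprise zone — met.
(C) ≥60% agricultural — satisfied.
So (i) is satisfied (T AND T AND T).
(ii) receipts ≤ $25,000 — not satisfied.
So (b) is satisfied (T OR F).
So (2) is satisfied (T AND T).
Overall: F OR T → true.

Yes — exempt.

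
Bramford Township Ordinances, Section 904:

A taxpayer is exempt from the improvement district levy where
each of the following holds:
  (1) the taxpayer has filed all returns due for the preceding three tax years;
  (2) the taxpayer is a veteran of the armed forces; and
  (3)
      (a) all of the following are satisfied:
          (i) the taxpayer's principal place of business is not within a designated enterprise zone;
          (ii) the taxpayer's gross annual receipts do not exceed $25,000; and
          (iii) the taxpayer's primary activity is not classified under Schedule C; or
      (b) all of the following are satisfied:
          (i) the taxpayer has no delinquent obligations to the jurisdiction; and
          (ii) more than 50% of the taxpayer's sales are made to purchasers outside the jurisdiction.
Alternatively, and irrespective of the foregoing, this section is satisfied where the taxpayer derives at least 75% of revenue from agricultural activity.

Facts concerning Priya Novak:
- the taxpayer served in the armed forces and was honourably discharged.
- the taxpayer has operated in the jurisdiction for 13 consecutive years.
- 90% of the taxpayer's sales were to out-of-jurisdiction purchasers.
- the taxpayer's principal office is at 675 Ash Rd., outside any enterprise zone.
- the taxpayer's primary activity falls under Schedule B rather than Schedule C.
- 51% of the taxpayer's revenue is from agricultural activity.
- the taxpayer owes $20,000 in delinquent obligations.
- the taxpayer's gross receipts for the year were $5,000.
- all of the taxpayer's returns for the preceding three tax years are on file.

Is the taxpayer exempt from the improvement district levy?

Yes — exempt.

(1) returns current — holds.
(2) veteran — met.
(i) not (in enterprise zone) — satisfied.
(ii) receipts ≤ $25,000 — satisfied.
(iii) not (Schedule C activity) — satisfied.
(a): T AND T AND T → true.
(i) no delinquency — not met.
(ii) >50% out-of-jur. sales — satisfied.
(b) = F AND T = false.
(3): T OR F → true.
Overall: T AND T AND T → true.
Exception (≥75% agricultural) — not satisfied.
Result: main true OR exception false → true.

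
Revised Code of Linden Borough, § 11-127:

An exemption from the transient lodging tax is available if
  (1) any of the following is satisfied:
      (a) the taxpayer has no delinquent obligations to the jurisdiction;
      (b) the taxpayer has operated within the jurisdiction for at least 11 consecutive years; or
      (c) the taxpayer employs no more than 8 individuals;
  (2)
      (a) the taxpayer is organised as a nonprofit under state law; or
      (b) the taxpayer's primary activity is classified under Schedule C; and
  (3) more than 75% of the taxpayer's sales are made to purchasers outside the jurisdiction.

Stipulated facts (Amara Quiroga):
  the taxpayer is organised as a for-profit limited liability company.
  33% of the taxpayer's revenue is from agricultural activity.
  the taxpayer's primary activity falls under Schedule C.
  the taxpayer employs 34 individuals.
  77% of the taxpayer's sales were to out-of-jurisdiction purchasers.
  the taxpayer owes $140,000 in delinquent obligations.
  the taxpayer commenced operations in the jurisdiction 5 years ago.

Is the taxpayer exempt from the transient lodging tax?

(a) no delinquency — not met.
(b) ≥ 11 yrs in jurisdiction — not satisfied.
(c) ≤ 8 employees — fails.
So (1) is not satisfied (F OR F OR F).
(a) nonprofit — fails.
(b) Schedule C activity — met.
(2): F OR T → true.
(3) >75% out-of-jur. sales — holds.
Overall: F AND T AND T → false.

No — not exempt.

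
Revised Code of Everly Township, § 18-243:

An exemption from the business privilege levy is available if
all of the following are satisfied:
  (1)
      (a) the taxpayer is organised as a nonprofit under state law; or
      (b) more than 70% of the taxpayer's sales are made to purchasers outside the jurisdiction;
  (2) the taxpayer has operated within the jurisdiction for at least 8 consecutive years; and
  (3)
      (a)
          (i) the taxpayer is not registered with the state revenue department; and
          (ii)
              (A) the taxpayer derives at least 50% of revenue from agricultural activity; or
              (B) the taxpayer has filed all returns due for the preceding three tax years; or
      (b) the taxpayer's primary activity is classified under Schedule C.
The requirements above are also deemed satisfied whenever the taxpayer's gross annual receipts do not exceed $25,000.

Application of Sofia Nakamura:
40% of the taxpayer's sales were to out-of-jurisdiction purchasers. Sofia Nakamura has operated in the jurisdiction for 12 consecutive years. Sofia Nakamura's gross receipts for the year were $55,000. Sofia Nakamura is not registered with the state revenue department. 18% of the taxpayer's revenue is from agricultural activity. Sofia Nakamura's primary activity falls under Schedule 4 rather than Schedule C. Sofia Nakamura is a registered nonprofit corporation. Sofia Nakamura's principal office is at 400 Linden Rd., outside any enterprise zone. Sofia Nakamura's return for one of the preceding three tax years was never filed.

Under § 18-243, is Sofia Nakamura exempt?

No — not exempt.

(a) nonprofit — holds.
(b) >70% out-of-jur. sales — fails.
(1) = T OR F = true.
(2) ≥ 8 yrs in jurisdiction — satisfied.
(i) not (state-registered) — holds.
(A) ≥50% agricultural — fails.
(B) returns current — fails.
So (ii) is not satisfied (F OR F).
(a): T AND F → false.
(b) Schedule C activity — not satisfied.
(3) = F OR F = false.
Overall: T AND T AND F → false.
Exception (receipts ≤ $25,000) — not satisfied.
Result: main false OR exception false → false.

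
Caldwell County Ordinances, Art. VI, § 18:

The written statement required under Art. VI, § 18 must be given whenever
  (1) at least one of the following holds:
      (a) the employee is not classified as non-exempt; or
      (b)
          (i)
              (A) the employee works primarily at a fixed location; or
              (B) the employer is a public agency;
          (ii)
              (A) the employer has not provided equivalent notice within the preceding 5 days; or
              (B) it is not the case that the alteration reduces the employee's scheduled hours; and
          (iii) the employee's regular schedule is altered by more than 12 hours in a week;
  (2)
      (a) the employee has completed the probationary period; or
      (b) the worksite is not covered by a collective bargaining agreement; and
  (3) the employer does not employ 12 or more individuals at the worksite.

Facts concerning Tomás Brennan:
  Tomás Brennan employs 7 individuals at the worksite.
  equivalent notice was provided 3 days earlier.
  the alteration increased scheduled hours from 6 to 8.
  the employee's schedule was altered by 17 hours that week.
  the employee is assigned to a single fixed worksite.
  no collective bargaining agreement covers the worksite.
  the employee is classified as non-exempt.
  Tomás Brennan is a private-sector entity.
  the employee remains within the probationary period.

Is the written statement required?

(a) not (non-exempt) — not satisfied.
(A) fixed location — met.
(B) public agency — not satisfied.
(i) = T OR F = true.
(A) no recent notice — not met.
(B) not (hours reduced) — met.
(ii) = F OR T = true.
(iii) schedule shift > 12h — met.
(b): T AND T AND T → true.
So (1) is satisfied (F OR T).
(a) past probation — not met.
(b) no CBA — satisfied.
(2) = F OR T = true.
(3) not (≥ 12 at site) — met.
So Overall is satisfied (T AND T AND T).

Yes — required.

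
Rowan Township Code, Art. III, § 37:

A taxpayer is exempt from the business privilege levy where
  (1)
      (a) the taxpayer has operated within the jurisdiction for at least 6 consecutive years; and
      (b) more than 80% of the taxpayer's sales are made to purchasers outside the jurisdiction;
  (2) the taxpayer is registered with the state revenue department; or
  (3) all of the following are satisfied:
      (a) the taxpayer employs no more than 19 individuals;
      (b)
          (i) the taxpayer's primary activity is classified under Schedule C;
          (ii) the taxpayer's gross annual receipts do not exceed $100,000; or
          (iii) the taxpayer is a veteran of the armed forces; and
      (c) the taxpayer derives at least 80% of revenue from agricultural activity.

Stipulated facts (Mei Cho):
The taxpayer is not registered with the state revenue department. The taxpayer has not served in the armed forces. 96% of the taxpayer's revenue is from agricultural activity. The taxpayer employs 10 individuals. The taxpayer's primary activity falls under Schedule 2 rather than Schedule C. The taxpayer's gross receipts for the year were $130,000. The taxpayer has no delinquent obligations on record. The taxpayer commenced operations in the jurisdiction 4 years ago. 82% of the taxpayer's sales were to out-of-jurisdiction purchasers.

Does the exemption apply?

(a) ≥ 6 yrs in jurisdiction — not satisfied.
(b) >80% out-of-jur. sales — satisfied.
(1): F AND T → false.
(2) state-registered — fails.
(a) ≤ 19 employees — holds.
(i) Schedule C activity — not met.
(ii) receipts ≤ $100,000 — not met.
(iii) veteran — fails.
(b) = F OR F OR F = false.
(c) ≥80% agricultural — holds.
So (3) is not satisfied (T AND F AND T).
So Overall is not satisfied (F OR F OR F).

No — not exempt.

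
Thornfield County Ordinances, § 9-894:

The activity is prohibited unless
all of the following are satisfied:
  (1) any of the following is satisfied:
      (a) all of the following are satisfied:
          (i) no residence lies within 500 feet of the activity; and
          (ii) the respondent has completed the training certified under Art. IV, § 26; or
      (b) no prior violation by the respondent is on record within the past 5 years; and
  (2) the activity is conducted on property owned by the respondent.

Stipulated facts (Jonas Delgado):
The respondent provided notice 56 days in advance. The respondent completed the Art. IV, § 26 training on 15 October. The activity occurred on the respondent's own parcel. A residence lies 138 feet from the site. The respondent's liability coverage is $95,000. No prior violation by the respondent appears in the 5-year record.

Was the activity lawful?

(i) no residence in 500 ft — fails.
(ii) training certified — met.
(a): F AND T → false.
(b) no prior violation — satisfied.
So (1) is satisfied (F OR T).
(2) own property — holds.
Overall = T AND T = true.

Yes — lawful.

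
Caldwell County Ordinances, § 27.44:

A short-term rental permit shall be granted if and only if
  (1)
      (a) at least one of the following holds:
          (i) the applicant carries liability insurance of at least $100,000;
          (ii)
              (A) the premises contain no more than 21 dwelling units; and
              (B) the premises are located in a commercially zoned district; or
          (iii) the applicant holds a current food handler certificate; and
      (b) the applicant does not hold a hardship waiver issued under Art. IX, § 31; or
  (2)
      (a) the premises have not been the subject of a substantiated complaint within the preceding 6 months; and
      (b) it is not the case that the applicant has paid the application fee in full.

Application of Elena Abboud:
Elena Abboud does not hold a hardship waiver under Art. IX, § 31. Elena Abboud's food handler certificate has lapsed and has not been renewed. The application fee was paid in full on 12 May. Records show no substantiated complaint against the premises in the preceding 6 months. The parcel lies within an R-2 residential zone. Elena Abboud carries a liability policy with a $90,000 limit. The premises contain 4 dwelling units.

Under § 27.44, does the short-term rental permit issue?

(i) insurance ≥ $100,000 — not met.
(A) ≤ 21 units — satisfied.
(B) commercially zoned — not satisfied.
(ii) = T AND F = false.
(iii) food handler cert. — fails.
(a) = F OR F OR F = false.
(b) not (hardship waiver) — met.
(1) = F AND T = false.
(a) no complaint in 6 mo. — met.
(b) not (fee paid) — fails.
(2): T AND F → false.
Overall = F OR F = false.

No — denied.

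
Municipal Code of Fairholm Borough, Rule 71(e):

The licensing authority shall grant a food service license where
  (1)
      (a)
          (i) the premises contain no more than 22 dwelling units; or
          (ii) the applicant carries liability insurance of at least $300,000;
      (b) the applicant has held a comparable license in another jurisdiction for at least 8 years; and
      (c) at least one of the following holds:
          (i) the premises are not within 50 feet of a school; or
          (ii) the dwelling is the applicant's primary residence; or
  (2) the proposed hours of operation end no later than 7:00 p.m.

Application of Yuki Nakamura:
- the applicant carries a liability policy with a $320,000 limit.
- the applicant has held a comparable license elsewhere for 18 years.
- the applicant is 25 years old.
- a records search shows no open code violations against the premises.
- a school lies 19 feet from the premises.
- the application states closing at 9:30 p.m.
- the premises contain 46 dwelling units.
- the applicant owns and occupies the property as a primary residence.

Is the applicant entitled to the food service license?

(i) ≤ 22 units — not satisfied.
(ii) insurance ≥ $300,000 — holds.
(a): F OR T → true.
(b) prior license ≥ 8 yr — satisfied.
(i) ≥50 ft from school — fails.
(ii) primary residence — holds.
(c): F OR T → true.
So (1) is satisfied (T AND T AND T).
(2) closes by 7 p.m. — fails.
So Overall is satisfied (T OR F).

Yes — granted.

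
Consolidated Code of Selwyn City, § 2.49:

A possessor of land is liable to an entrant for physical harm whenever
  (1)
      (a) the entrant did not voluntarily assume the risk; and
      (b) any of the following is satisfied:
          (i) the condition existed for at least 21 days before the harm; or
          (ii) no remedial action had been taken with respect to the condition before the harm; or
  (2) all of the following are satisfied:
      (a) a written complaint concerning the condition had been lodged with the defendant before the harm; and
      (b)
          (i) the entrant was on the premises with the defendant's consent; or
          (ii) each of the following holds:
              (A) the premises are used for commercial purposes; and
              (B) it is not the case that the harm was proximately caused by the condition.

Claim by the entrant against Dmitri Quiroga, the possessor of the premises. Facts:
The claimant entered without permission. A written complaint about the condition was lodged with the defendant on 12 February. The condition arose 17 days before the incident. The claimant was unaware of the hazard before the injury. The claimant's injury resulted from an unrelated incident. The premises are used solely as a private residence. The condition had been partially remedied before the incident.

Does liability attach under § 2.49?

No — not liable.

(a) no assumed risk — met.
(i) condition ≥21 days old — not met.
(ii) no remedial action — fails.
So (b) is not satisfied (F OR F).
(1) = T AND F = false.
(a) complaint lodged — holds.
(i) consent to enter — not satisfied.
(A) commercial use — fails.
(B) not (proximate cause) — satisfied.
(ii) = F AND T = false.
(b): F OR F → false.
(2) = T AND F = false.
Overall: F OR F → false.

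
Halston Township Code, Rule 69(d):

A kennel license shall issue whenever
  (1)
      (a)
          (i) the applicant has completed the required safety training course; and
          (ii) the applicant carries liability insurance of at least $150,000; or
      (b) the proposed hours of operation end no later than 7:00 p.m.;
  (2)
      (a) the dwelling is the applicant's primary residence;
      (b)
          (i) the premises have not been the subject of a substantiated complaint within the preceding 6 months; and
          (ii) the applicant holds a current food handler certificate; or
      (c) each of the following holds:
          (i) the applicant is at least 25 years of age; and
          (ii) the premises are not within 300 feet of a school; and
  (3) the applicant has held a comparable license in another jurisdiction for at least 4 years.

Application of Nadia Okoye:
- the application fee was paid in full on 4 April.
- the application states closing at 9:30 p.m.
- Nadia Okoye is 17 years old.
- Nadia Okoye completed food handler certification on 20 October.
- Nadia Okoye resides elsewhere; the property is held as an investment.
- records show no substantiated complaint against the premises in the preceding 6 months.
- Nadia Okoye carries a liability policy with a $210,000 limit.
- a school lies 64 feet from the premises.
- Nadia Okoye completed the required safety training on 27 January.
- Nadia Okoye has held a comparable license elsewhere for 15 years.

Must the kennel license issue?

Yes — granted.

(i) safety training — holds.
(ii) insurance ≥ $150,000 — satisfied.
So (a) is satisfied (T AND T).
(b) closes by 7 p.m. — not met.
(1) = T OR F = true.
(a) primary residence — not met.
(i) no complaint in 6 mo. — satisfied.
(ii) food handler cert. — holds.
So (b) is satisfied (T AND T).
(i) age ≥ 25 — fails.
(ii) ≥300 ft from school — fails.
(c) = F AND F = false.
(2) = F OR T OR F = true.
(3) prior license ≥ 4 yr — satisfied.
So Overall is satisfied (T AND T AND T).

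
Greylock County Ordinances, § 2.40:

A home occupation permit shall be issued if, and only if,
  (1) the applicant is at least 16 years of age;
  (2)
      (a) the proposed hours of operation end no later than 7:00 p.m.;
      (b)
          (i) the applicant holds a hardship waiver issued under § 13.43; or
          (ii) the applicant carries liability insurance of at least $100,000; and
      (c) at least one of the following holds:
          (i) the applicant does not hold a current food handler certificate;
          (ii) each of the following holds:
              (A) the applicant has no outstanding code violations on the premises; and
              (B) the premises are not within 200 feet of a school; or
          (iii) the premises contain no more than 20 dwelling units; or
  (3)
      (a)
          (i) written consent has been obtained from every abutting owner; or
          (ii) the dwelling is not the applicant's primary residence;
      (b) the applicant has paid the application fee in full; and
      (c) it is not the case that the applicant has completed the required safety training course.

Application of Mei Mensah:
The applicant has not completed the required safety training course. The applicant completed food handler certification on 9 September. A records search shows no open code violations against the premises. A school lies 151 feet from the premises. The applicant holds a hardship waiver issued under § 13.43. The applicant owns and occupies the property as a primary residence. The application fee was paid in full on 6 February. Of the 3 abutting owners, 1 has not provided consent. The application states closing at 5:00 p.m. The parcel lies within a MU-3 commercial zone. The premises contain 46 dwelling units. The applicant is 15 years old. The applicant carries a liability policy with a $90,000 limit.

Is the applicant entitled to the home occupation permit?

No — denied.

(1) age ≥ 16 — not met.
(a) closes by 7 p.m. — satisfied.
(i) hardship waiver — holds.
(ii) insurance ≥ $100,000 — fails.
(b): T OR F → true.
(i) not (food handler cert.) — fails.
(A) no code violations — met.
(B) ≥200 ft from school — not met.
(ii): T AND F → false.
(iii) ≤ 20 units — not met.
(c): F OR F OR F → false.
(2) = T AND T AND F = false.
(i) all abutters consent — not met.
(ii) not (primary residence) — not satisfied.
(a): F OR F → false.
(b) fee paid — satisfied.
(c) not (safety training) — holds.
So (3) is not satisfied (F AND T AND T).
Overall: F OR F OR F → false.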